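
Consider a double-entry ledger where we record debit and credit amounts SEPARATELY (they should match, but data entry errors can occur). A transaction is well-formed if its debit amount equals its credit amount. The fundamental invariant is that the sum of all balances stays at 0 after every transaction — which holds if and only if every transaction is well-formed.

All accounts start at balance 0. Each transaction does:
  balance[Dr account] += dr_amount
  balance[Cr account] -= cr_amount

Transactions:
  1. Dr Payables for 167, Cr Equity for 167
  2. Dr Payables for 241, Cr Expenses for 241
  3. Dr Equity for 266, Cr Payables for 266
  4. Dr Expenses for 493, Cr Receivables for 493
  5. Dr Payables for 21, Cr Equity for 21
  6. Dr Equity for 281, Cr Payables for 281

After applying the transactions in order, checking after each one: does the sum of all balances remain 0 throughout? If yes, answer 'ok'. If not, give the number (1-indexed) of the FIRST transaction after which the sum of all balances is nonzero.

Answer: ok

Derivation:
After txn 1: dr=167 cr=167 sum_balances=0
After txn 2: dr=241 cr=241 sum_balances=0
After txn 3: dr=266 cr=266 sum_balances=0
After txn 4: dr=493 cr=493 sum_balances=0
After txn 5: dr=21 cr=21 sum_balances=0
After txn 6: dr=281 cr=281 sum_balances=0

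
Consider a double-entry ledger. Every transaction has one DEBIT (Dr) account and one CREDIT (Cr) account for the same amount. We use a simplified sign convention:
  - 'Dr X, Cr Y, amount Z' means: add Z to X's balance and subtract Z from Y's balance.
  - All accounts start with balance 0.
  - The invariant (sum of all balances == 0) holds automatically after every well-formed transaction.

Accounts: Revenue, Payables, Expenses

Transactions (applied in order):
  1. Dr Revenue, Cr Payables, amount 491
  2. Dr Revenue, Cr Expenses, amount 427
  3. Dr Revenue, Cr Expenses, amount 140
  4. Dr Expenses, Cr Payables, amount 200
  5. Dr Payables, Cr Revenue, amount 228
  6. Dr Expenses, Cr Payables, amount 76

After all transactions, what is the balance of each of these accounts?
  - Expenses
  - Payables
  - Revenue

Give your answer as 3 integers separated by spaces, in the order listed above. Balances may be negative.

Answer: -291 -539 830

Derivation:
After txn 1 (Dr Revenue, Cr Payables, amount 491): Payables=-491 Revenue=491
After txn 2 (Dr Revenue, Cr Expenses, amount 427): Expenses=-427 Payables=-491 Revenue=918
After txn 3 (Dr Revenue, Cr Expenses, amount 140): Expenses=-567 Payables=-491 Revenue=1058
After txn 4 (Dr Expenses, Cr Payables, amount 200): Expenses=-367 Payables=-691 Revenue=1058
After txn 5 (Dr Payables, Cr Revenue, amount 228): Expenses=-367 Payables=-463 Revenue=830
After txn 6 (Dr Expenses, Cr Payables, amount 76): Expenses=-291 Payables=-539 Revenue=830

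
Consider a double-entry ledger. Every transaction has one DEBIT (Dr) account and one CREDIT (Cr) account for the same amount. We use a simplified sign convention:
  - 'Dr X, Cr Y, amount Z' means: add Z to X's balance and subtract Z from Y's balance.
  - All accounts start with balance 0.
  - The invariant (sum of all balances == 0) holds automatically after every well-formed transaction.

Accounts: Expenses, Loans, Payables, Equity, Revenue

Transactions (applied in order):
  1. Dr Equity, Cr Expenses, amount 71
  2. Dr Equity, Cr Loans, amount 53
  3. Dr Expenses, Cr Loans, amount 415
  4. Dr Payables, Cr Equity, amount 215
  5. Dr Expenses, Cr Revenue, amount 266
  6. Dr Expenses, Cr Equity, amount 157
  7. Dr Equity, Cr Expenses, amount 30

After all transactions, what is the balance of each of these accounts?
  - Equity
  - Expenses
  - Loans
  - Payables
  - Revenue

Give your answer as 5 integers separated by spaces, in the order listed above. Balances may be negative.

Answer: -218 737 -468 215 -266

Derivation:
After txn 1 (Dr Equity, Cr Expenses, amount 71): Equity=71 Expenses=-71
After txn 2 (Dr Equity, Cr Loans, amount 53): Equity=124 Expenses=-71 Loans=-53
After txn 3 (Dr Expenses, Cr Loans, amount 415): Equity=124 Expenses=344 Loans=-468
After txn 4 (Dr Payables, Cr Equity, amount 215): Equity=-91 Expenses=344 Loans=-468 Payables=215
After txn 5 (Dr Expenses, Cr Revenue, amount 266): Equity=-91 Expenses=610 Loans=-468 Payables=215 Revenue=-266
After txn 6 (Dr Expenses, Cr Equity, amount 157): Equity=-248 Expenses=767 Loans=-468 Payables=215 Revenue=-266
After txn 7 (Dr Equity, Cr Expenses, amount 30): Equity=-218 Expenses=737 Loans=-468 Payables=215 Revenue=-266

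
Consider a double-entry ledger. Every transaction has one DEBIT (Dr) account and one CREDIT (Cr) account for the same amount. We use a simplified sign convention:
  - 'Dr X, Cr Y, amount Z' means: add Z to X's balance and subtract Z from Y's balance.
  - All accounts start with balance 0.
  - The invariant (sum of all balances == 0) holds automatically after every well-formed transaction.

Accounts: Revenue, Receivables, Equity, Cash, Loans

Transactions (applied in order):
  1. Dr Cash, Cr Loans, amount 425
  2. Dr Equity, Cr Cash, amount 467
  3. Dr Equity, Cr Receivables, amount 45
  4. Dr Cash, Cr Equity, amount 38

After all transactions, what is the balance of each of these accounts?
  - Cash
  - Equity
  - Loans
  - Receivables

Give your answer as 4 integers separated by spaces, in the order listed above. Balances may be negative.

After txn 1 (Dr Cash, Cr Loans, amount 425): Cash=425 Loans=-425
After txn 2 (Dr Equity, Cr Cash, amount 467): Cash=-42 Equity=467 Loans=-425
After txn 3 (Dr Equity, Cr Receivables, amount 45): Cash=-42 Equity=512 Loans=-425 Receivables=-45
After txn 4 (Dr Cash, Cr Equity, amount 38): Cash=-4 Equity=474 Loans=-425 Receivables=-45

Answer: -4 474 -425 -45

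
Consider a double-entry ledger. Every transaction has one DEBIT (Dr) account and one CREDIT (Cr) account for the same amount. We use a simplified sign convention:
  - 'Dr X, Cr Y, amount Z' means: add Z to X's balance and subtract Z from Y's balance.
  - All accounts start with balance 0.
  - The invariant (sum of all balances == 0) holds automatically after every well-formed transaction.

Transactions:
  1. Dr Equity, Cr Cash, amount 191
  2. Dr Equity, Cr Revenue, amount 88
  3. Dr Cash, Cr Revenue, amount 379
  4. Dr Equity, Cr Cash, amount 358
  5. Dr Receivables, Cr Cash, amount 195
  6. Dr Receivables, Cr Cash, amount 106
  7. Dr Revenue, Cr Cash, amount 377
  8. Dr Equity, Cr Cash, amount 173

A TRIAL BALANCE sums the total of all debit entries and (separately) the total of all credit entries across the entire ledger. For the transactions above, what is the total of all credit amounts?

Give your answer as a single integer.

Txn 1: credit+=191
Txn 2: credit+=88
Txn 3: credit+=379
Txn 4: credit+=358
Txn 5: credit+=195
Txn 6: credit+=106
Txn 7: credit+=377
Txn 8: credit+=173
Total credits = 1867

Answer: 1867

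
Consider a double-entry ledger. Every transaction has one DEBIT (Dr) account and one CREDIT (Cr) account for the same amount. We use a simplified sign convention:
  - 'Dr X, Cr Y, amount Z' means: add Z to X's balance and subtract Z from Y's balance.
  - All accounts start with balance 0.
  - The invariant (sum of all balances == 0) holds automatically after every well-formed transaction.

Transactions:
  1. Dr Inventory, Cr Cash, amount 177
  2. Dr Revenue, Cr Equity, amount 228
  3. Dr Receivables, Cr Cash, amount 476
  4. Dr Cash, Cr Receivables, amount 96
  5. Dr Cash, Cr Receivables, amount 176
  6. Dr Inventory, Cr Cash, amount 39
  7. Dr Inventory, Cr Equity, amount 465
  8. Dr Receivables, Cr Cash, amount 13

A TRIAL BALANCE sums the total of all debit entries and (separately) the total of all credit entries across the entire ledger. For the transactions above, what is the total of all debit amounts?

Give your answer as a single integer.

Answer: 1670

Derivation:
Txn 1: debit+=177
Txn 2: debit+=228
Txn 3: debit+=476
Txn 4: debit+=96
Txn 5: debit+=176
Txn 6: debit+=39
Txn 7: debit+=465
Txn 8: debit+=13
Total debits = 1670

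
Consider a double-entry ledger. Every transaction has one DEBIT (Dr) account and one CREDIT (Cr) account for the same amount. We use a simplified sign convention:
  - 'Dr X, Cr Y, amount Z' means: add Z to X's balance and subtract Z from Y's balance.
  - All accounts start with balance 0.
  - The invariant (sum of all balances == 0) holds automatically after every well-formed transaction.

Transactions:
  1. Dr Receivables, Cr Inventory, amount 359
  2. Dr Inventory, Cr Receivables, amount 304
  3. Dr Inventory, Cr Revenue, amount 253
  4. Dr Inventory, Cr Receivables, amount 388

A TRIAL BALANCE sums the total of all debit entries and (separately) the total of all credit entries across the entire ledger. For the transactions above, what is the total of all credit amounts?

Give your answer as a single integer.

Answer: 1304

Derivation:
Txn 1: credit+=359
Txn 2: credit+=304
Txn 3: credit+=253
Txn 4: credit+=388
Total credits = 1304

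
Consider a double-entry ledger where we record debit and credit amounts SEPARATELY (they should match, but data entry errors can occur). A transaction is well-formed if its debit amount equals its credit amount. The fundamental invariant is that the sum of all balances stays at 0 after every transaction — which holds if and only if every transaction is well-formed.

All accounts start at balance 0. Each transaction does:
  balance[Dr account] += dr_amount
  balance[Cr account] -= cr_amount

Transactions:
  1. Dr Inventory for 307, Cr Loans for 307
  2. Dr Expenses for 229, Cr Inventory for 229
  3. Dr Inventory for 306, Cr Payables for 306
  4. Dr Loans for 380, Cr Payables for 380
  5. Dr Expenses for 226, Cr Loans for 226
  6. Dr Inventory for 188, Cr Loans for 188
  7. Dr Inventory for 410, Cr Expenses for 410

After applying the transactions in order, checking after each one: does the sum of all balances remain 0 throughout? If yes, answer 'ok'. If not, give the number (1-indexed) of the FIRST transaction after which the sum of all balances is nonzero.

Answer: ok

Derivation:
After txn 1: dr=307 cr=307 sum_balances=0
After txn 2: dr=229 cr=229 sum_balances=0
After txn 3: dr=306 cr=306 sum_balances=0
After txn 4: dr=380 cr=380 sum_balances=0
After txn 5: dr=226 cr=226 sum_balances=0
After txn 6: dr=188 cr=188 sum_balances=0
After txn 7: dr=410 cr=410 sum_balances=0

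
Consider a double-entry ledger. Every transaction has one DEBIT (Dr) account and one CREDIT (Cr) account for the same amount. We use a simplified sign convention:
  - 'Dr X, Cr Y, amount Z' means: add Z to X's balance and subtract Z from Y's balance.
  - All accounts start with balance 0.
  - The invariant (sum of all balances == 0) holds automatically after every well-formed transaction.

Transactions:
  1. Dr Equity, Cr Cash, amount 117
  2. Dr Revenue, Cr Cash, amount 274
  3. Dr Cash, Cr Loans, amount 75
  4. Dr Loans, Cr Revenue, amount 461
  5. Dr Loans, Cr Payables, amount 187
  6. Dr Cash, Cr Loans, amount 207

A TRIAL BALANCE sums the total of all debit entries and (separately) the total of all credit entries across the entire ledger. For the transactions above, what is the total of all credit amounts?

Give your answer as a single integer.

Answer: 1321

Derivation:
Txn 1: credit+=117
Txn 2: credit+=274
Txn 3: credit+=75
Txn 4: credit+=461
Txn 5: credit+=187
Txn 6: credit+=207
Total credits = 1321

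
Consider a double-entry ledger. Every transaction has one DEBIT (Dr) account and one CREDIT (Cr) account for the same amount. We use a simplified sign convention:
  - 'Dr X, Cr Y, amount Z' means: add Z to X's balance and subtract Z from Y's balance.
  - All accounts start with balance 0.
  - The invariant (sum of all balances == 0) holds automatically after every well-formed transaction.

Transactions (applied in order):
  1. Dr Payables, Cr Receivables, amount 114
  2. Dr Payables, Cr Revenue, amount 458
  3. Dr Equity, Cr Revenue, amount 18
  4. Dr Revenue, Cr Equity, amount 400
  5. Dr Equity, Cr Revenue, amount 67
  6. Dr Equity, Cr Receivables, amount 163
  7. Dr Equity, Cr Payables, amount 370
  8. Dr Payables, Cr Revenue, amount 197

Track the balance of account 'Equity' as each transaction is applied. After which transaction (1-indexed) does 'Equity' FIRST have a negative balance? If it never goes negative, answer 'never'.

Answer: 4

Derivation:
After txn 1: Equity=0
After txn 2: Equity=0
After txn 3: Equity=18
After txn 4: Equity=-382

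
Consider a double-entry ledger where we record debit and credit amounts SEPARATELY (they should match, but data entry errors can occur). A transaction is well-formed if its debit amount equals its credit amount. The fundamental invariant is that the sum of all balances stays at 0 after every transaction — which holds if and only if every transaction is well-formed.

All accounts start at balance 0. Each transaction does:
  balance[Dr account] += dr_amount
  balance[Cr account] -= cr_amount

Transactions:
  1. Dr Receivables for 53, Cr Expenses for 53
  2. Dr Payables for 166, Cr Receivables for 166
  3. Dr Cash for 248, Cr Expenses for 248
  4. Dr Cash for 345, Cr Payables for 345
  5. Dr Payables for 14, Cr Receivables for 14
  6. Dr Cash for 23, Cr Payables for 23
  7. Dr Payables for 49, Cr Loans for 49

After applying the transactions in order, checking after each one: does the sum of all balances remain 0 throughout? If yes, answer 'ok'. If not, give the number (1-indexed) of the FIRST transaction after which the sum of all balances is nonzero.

Answer: ok

Derivation:
After txn 1: dr=53 cr=53 sum_balances=0
After txn 2: dr=166 cr=166 sum_balances=0
After txn 3: dr=248 cr=248 sum_balances=0
After txn 4: dr=345 cr=345 sum_balances=0
After txn 5: dr=14 cr=14 sum_balances=0
After txn 6: dr=23 cr=23 sum_balances=0
After txn 7: dr=49 cr=49 sum_balances=0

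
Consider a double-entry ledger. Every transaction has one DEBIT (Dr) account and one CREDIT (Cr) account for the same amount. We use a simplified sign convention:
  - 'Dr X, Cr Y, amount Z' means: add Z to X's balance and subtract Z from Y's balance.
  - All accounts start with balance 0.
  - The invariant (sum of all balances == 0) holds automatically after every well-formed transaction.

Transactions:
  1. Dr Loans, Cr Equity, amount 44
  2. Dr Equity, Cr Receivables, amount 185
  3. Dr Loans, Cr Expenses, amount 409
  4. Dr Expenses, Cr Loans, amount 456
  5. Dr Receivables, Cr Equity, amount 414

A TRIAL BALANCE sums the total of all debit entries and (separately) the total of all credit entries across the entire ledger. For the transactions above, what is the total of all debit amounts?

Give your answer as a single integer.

Txn 1: debit+=44
Txn 2: debit+=185
Txn 3: debit+=409
Txn 4: debit+=456
Txn 5: debit+=414
Total debits = 1508

Answer: 1508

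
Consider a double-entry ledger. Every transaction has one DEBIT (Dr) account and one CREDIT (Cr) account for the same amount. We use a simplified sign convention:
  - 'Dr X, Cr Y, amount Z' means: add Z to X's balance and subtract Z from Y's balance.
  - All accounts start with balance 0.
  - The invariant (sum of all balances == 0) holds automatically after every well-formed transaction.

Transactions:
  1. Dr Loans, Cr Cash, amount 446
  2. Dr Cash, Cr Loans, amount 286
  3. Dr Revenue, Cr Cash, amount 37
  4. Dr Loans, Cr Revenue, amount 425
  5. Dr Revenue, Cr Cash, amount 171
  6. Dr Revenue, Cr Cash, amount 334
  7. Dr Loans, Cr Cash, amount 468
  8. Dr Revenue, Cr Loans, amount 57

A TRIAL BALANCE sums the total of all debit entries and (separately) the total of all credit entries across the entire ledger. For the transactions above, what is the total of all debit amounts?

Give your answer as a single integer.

Txn 1: debit+=446
Txn 2: debit+=286
Txn 3: debit+=37
Txn 4: debit+=425
Txn 5: debit+=171
Txn 6: debit+=334
Txn 7: debit+=468
Txn 8: debit+=57
Total debits = 2224

Answer: 2224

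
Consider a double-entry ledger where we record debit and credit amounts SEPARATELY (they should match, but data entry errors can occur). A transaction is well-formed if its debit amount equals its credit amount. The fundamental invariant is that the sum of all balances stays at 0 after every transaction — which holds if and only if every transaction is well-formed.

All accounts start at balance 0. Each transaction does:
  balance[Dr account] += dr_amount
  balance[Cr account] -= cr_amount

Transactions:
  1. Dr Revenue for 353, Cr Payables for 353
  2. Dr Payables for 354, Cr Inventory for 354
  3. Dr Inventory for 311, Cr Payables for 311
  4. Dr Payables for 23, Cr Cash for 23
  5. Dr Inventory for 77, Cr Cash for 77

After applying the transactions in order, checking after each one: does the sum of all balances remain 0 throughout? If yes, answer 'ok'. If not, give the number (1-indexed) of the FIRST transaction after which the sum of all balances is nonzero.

Answer: ok

Derivation:
After txn 1: dr=353 cr=353 sum_balances=0
After txn 2: dr=354 cr=354 sum_balances=0
After txn 3: dr=311 cr=311 sum_balances=0
After txn 4: dr=23 cr=23 sum_balances=0
After txn 5: dr=77 cr=77 sum_balances=0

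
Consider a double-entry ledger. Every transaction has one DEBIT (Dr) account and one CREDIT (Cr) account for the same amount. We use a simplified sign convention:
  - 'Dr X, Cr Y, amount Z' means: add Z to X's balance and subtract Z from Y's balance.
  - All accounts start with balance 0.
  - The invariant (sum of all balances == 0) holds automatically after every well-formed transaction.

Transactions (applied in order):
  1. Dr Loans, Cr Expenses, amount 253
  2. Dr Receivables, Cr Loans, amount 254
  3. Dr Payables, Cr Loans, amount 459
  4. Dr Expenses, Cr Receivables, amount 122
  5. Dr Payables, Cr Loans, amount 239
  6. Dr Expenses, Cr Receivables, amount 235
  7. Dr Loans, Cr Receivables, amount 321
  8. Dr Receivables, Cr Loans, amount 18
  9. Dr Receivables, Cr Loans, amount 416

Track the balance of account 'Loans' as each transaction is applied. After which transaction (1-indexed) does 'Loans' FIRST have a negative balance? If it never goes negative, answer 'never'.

Answer: 2

Derivation:
After txn 1: Loans=253
After txn 2: Loans=-1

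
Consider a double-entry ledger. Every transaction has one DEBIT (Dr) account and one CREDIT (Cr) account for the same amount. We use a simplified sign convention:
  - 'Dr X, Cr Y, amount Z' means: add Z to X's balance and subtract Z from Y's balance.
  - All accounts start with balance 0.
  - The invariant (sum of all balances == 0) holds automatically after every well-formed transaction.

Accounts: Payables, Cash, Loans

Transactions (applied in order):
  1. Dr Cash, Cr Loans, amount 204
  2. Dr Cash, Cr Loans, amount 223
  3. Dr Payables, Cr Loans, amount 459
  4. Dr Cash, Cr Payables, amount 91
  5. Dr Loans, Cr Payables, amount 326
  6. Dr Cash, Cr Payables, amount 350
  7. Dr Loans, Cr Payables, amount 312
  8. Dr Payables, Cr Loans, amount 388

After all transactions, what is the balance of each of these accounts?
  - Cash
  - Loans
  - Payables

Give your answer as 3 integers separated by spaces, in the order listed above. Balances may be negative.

After txn 1 (Dr Cash, Cr Loans, amount 204): Cash=204 Loans=-204
After txn 2 (Dr Cash, Cr Loans, amount 223): Cash=427 Loans=-427
After txn 3 (Dr Payables, Cr Loans, amount 459): Cash=427 Loans=-886 Payables=459
After txn 4 (Dr Cash, Cr Payables, amount 91): Cash=518 Loans=-886 Payables=368
After txn 5 (Dr Loans, Cr Payables, amount 326): Cash=518 Loans=-560 Payables=42
After txn 6 (Dr Cash, Cr Payables, amount 350): Cash=868 Loans=-560 Payables=-308
After txn 7 (Dr Loans, Cr Payables, amount 312): Cash=868 Loans=-248 Payables=-620
After txn 8 (Dr Payables, Cr Loans, amount 388): Cash=868 Loans=-636 Payables=-232

Answer: 868 -636 -232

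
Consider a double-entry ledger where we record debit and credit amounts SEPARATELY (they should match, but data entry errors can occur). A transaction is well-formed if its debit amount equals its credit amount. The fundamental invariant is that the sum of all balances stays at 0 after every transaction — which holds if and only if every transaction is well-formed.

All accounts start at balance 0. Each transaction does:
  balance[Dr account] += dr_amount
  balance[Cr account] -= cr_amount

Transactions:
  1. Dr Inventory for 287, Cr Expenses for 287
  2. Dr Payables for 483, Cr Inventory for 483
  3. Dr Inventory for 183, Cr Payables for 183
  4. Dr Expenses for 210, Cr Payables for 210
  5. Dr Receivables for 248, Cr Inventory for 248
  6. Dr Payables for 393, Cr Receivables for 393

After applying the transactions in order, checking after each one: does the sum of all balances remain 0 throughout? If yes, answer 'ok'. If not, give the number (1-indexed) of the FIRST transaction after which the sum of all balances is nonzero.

After txn 1: dr=287 cr=287 sum_balances=0
After txn 2: dr=483 cr=483 sum_balances=0
After txn 3: dr=183 cr=183 sum_balances=0
After txn 4: dr=210 cr=210 sum_balances=0
After txn 5: dr=248 cr=248 sum_balances=0
After txn 6: dr=393 cr=393 sum_balances=0

Answer: ok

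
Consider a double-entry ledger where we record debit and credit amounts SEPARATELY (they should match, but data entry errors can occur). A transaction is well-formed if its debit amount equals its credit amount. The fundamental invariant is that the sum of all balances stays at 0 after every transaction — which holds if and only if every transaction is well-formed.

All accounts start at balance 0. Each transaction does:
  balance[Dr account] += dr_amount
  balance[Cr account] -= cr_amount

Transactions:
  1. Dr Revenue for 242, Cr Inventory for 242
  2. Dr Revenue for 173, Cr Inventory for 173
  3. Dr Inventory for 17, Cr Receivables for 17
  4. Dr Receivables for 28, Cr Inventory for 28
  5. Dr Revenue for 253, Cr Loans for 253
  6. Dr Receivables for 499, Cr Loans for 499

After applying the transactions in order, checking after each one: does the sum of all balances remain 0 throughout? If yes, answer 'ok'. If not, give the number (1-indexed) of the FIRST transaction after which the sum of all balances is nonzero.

After txn 1: dr=242 cr=242 sum_balances=0
After txn 2: dr=173 cr=173 sum_balances=0
After txn 3: dr=17 cr=17 sum_balances=0
After txn 4: dr=28 cr=28 sum_balances=0
After txn 5: dr=253 cr=253 sum_balances=0
After txn 6: dr=499 cr=499 sum_balances=0

Answer: ok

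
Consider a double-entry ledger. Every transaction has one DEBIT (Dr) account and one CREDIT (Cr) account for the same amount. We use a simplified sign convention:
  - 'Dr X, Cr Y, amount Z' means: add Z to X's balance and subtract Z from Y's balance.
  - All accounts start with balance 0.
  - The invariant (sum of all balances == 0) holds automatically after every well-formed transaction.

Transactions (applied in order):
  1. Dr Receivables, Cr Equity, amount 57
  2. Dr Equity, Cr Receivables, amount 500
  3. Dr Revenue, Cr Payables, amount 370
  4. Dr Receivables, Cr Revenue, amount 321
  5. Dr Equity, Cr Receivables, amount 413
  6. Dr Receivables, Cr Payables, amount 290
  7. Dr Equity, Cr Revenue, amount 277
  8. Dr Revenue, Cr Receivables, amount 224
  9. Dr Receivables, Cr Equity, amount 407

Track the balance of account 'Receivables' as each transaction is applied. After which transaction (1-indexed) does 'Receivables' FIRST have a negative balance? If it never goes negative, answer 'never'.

After txn 1: Receivables=57
After txn 2: Receivables=-443

Answer: 2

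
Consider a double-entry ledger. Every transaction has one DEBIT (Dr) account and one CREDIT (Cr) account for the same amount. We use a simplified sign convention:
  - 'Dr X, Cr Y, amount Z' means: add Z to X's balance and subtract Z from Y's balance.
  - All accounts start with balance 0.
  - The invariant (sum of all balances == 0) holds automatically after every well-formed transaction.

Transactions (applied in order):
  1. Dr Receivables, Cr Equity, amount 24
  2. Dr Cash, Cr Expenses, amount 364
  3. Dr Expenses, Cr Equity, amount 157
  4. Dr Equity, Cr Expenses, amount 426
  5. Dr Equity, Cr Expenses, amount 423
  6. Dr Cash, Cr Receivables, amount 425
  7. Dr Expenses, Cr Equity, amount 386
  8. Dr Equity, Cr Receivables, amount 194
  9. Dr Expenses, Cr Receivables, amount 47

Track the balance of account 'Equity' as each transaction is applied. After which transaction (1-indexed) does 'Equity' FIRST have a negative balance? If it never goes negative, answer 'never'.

Answer: 1

Derivation:
After txn 1: Equity=-24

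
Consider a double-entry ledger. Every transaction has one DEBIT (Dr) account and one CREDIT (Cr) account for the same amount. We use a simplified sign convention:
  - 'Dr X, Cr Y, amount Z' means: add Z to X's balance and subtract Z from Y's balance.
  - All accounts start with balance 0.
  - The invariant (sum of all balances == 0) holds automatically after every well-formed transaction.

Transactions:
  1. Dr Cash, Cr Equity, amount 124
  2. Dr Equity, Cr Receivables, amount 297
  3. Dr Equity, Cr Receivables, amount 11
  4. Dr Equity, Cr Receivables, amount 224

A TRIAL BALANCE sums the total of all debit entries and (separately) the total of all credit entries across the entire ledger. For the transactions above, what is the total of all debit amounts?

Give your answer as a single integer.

Answer: 656

Derivation:
Txn 1: debit+=124
Txn 2: debit+=297
Txn 3: debit+=11
Txn 4: debit+=224
Total debits = 656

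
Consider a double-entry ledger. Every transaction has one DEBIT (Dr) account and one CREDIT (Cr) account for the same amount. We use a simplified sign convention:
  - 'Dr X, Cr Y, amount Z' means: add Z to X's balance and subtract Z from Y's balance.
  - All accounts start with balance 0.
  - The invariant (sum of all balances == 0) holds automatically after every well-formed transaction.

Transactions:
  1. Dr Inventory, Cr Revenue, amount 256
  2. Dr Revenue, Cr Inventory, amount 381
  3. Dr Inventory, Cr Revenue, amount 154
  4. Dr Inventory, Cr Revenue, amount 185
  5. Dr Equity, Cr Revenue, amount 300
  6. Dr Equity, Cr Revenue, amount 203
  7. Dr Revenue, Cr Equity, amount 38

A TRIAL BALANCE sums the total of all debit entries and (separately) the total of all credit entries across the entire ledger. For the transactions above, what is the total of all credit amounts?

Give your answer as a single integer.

Answer: 1517

Derivation:
Txn 1: credit+=256
Txn 2: credit+=381
Txn 3: credit+=154
Txn 4: credit+=185
Txn 5: credit+=300
Txn 6: credit+=203
Txn 7: credit+=38
Total credits = 1517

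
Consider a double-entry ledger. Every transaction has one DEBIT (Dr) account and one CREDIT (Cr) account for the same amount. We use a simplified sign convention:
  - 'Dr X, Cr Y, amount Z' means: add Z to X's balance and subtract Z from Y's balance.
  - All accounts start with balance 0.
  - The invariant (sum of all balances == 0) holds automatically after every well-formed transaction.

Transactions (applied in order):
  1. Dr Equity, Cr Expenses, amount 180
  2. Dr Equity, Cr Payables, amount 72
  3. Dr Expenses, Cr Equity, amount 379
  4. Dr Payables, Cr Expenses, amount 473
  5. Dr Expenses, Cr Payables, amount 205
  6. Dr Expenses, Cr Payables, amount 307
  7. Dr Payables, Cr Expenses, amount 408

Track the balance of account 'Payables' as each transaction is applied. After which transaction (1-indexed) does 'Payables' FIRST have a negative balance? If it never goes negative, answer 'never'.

Answer: 2

Derivation:
After txn 1: Payables=0
After txn 2: Payables=-72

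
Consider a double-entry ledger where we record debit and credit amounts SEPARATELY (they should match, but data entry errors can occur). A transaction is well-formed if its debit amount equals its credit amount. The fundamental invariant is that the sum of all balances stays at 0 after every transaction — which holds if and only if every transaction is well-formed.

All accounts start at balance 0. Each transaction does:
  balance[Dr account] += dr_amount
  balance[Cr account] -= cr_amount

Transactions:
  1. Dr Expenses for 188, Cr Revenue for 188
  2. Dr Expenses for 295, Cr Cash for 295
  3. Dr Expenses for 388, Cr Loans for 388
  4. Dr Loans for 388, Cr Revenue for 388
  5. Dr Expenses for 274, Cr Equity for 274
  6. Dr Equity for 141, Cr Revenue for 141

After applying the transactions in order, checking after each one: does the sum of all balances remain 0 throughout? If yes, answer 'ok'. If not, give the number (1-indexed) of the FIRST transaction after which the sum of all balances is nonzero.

Answer: ok

Derivation:
After txn 1: dr=188 cr=188 sum_balances=0
After txn 2: dr=295 cr=295 sum_balances=0
After txn 3: dr=388 cr=388 sum_balances=0
After txn 4: dr=388 cr=388 sum_balances=0
After txn 5: dr=274 cr=274 sum_balances=0
After txn 6: dr=141 cr=141 sum_balances=0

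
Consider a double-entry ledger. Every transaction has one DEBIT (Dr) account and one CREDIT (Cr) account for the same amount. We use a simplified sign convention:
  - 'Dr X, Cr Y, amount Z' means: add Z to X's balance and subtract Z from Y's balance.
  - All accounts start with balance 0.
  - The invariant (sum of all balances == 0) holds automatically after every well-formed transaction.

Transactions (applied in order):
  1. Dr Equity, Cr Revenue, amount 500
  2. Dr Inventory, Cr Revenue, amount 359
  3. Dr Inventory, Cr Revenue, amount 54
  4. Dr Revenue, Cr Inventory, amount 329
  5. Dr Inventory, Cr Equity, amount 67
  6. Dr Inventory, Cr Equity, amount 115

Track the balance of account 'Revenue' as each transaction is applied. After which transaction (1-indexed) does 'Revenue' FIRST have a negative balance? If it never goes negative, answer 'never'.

Answer: 1

Derivation:
After txn 1: Revenue=-500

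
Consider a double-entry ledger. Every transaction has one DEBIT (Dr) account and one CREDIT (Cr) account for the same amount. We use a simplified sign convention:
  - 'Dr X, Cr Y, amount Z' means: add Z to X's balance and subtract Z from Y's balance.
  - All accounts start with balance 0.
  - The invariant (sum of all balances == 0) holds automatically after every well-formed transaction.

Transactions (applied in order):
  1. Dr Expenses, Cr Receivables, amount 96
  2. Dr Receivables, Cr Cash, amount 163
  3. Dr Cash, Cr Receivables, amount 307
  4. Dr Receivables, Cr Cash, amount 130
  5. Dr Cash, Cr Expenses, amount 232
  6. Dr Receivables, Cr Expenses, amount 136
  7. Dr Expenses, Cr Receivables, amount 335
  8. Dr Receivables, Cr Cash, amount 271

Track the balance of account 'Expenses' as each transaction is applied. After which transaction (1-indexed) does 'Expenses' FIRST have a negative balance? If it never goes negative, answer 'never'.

Answer: 5

Derivation:
After txn 1: Expenses=96
After txn 2: Expenses=96
After txn 3: Expenses=96
After txn 4: Expenses=96
After txn 5: Expenses=-136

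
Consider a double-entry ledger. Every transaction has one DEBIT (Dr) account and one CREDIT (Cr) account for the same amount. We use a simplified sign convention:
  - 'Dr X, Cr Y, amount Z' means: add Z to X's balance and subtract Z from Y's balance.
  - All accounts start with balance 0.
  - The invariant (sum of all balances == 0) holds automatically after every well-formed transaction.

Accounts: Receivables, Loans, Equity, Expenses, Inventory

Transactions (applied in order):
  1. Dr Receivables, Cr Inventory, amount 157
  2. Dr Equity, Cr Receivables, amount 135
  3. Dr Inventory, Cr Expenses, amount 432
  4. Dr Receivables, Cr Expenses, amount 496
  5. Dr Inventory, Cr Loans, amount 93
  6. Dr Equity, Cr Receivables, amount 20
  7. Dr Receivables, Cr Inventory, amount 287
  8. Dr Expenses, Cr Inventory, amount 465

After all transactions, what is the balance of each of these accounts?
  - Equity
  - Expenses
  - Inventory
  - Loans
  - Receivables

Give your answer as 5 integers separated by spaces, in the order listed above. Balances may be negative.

Answer: 155 -463 -384 -93 785

Derivation:
After txn 1 (Dr Receivables, Cr Inventory, amount 157): Inventory=-157 Receivables=157
After txn 2 (Dr Equity, Cr Receivables, amount 135): Equity=135 Inventory=-157 Receivables=22
After txn 3 (Dr Inventory, Cr Expenses, amount 432): Equity=135 Expenses=-432 Inventory=275 Receivables=22
After txn 4 (Dr Receivables, Cr Expenses, amount 496): Equity=135 Expenses=-928 Inventory=275 Receivables=518
After txn 5 (Dr Inventory, Cr Loans, amount 93): Equity=135 Expenses=-928 Inventory=368 Loans=-93 Receivables=518
After txn 6 (Dr Equity, Cr Receivables, amount 20): Equity=155 Expenses=-928 Inventory=368 Loans=-93 Receivables=498
After txn 7 (Dr Receivables, Cr Inventory, amount 287): Equity=155 Expenses=-928 Inventory=81 Loans=-93 Receivables=785
After txn 8 (Dr Expenses, Cr Inventory, amount 465): Equity=155 Expenses=-463 Inventory=-384 Loans=-93 Receivables=785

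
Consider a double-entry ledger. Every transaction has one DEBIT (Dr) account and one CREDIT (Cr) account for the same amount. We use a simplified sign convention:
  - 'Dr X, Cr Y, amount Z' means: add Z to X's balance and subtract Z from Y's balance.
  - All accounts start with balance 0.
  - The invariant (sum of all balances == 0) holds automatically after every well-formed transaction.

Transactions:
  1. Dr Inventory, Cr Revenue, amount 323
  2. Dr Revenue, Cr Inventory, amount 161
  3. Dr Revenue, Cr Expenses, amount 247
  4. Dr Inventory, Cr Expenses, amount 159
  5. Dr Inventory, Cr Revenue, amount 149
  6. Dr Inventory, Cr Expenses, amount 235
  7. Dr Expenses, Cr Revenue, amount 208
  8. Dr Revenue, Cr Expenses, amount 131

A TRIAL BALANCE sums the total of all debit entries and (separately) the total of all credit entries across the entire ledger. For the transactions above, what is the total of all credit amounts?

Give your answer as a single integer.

Answer: 1613

Derivation:
Txn 1: credit+=323
Txn 2: credit+=161
Txn 3: credit+=247
Txn 4: credit+=159
Txn 5: credit+=149
Txn 6: credit+=235
Txn 7: credit+=208
Txn 8: credit+=131
Total credits = 1613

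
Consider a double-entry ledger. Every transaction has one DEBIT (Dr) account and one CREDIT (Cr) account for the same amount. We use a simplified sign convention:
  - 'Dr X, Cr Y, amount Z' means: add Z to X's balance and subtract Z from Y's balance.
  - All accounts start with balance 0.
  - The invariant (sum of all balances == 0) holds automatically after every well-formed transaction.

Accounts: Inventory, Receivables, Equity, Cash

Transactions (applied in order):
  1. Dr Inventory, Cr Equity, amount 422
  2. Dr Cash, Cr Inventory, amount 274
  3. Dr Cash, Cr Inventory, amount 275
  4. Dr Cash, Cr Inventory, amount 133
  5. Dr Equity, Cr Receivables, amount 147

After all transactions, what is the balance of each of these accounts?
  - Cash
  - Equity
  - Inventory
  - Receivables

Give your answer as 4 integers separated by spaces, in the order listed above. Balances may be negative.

Answer: 682 -275 -260 -147

Derivation:
After txn 1 (Dr Inventory, Cr Equity, amount 422): Equity=-422 Inventory=422
After txn 2 (Dr Cash, Cr Inventory, amount 274): Cash=274 Equity=-422 Inventory=148
After txn 3 (Dr Cash, Cr Inventory, amount 275): Cash=549 Equity=-422 Inventory=-127
After txn 4 (Dr Cash, Cr Inventory, amount 133): Cash=682 Equity=-422 Inventory=-260
After txn 5 (Dr Equity, Cr Receivables, amount 147): Cash=682 Equity=-275 Inventory=-260 Receivables=-147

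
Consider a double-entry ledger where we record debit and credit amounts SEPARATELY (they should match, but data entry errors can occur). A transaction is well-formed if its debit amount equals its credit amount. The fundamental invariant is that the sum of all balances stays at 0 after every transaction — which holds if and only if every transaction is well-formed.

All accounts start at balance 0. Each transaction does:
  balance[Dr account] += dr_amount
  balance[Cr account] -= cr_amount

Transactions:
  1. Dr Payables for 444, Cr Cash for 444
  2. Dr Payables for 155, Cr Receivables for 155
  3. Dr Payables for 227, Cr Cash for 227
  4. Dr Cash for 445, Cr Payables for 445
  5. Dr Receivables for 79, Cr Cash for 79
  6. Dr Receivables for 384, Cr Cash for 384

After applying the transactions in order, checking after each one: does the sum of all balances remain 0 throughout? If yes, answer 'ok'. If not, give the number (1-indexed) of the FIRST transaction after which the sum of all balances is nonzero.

After txn 1: dr=444 cr=444 sum_balances=0
After txn 2: dr=155 cr=155 sum_balances=0
After txn 3: dr=227 cr=227 sum_balances=0
After txn 4: dr=445 cr=445 sum_balances=0
After txn 5: dr=79 cr=79 sum_balances=0
After txn 6: dr=384 cr=384 sum_balances=0

Answer: ok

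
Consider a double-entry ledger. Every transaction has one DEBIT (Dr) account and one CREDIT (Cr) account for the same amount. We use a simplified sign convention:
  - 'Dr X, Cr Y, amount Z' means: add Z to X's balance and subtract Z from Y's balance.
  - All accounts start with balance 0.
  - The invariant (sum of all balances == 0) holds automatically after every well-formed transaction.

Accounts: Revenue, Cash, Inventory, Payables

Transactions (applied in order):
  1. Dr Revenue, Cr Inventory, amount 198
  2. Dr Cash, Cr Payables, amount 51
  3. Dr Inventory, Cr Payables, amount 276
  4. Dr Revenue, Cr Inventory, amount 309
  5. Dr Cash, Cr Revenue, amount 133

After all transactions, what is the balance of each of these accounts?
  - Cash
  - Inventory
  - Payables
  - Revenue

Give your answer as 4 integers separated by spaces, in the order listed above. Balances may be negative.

Answer: 184 -231 -327 374

Derivation:
After txn 1 (Dr Revenue, Cr Inventory, amount 198): Inventory=-198 Revenue=198
After txn 2 (Dr Cash, Cr Payables, amount 51): Cash=51 Inventory=-198 Payables=-51 Revenue=198
After txn 3 (Dr Inventory, Cr Payables, amount 276): Cash=51 Inventory=78 Payables=-327 Revenue=198
After txn 4 (Dr Revenue, Cr Inventory, amount 309): Cash=51 Inventory=-231 Payables=-327 Revenue=507
After txn 5 (Dr Cash, Cr Revenue, amount 133): Cash=184 Inventory=-231 Payables=-327 Revenue=374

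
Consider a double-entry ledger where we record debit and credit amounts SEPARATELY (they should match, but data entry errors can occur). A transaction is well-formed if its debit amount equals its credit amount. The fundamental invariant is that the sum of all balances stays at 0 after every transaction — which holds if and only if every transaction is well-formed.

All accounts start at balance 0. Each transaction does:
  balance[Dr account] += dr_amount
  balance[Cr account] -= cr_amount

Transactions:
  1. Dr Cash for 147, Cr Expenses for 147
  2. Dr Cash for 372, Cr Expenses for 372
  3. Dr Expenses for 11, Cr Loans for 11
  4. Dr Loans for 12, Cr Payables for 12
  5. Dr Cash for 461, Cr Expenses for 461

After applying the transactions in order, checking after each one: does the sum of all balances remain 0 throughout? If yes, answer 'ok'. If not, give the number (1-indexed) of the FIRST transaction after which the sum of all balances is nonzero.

After txn 1: dr=147 cr=147 sum_balances=0
After txn 2: dr=372 cr=372 sum_balances=0
After txn 3: dr=11 cr=11 sum_balances=0
After txn 4: dr=12 cr=12 sum_balances=0
After txn 5: dr=461 cr=461 sum_balances=0

Answer: ok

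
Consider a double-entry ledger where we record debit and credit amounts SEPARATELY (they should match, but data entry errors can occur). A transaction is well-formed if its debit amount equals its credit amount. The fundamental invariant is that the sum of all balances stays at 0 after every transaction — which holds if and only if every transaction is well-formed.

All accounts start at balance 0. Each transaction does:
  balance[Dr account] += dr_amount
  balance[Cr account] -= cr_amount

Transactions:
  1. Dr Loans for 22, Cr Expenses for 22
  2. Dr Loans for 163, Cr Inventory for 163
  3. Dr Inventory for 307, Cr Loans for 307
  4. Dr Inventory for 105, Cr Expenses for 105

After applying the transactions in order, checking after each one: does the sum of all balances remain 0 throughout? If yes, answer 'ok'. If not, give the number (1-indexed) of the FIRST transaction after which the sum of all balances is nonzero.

Answer: ok

Derivation:
After txn 1: dr=22 cr=22 sum_balances=0
After txn 2: dr=163 cr=163 sum_balances=0
After txn 3: dr=307 cr=307 sum_balances=0
After txn 4: dr=105 cr=105 sum_balances=0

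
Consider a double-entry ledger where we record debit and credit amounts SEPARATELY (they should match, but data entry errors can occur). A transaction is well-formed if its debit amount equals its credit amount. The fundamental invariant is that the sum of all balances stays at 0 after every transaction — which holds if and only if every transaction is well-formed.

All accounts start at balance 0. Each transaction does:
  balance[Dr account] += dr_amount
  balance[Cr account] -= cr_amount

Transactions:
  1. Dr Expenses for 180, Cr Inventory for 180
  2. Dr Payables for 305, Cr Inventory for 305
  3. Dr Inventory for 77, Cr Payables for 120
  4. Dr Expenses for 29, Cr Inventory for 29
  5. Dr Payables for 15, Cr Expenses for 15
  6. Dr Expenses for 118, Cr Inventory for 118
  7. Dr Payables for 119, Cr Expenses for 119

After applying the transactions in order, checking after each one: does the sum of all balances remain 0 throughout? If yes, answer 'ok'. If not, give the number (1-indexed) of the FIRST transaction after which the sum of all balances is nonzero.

After txn 1: dr=180 cr=180 sum_balances=0
After txn 2: dr=305 cr=305 sum_balances=0
After txn 3: dr=77 cr=120 sum_balances=-43
After txn 4: dr=29 cr=29 sum_balances=-43
After txn 5: dr=15 cr=15 sum_balances=-43
After txn 6: dr=118 cr=118 sum_balances=-43
After txn 7: dr=119 cr=119 sum_balances=-43

Answer: 3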